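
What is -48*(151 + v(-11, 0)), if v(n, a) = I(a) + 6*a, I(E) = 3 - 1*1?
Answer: -7344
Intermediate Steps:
I(E) = 2 (I(E) = 3 - 1 = 2)
v(n, a) = 2 + 6*a
-48*(151 + v(-11, 0)) = -48*(151 + (2 + 6*0)) = -48*(151 + (2 + 0)) = -48*(151 + 2) = -48*153 = -7344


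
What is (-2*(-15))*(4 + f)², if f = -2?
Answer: 120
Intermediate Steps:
(-2*(-15))*(4 + f)² = (-2*(-15))*(4 - 2)² = 30*2² = 30*4 = 120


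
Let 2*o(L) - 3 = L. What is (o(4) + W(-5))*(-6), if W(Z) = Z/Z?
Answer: -27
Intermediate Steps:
W(Z) = 1
o(L) = 3/2 + L/2
(o(4) + W(-5))*(-6) = ((3/2 + (½)*4) + 1)*(-6) = ((3/2 + 2) + 1)*(-6) = (7/2 + 1)*(-6) = (9/2)*(-6) = -27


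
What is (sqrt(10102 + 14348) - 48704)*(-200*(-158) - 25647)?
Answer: -289934912 + 29765*sqrt(978) ≈ -2.8900e+8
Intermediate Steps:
(sqrt(10102 + 14348) - 48704)*(-200*(-158) - 25647) = (sqrt(24450) - 48704)*(31600 - 25647) = (5*sqrt(978) - 48704)*5953 = (-48704 + 5*sqrt(978))*5953 = -289934912 + 29765*sqrt(978)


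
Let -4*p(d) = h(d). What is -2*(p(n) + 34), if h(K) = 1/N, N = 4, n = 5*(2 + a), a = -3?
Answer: -543/8 ≈ -67.875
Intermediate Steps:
n = -5 (n = 5*(2 - 3) = 5*(-1) = -5)
h(K) = ¼ (h(K) = 1/4 = ¼)
p(d) = -1/16 (p(d) = -¼*¼ = -1/16)
-2*(p(n) + 34) = -2*(-1/16 + 34) = -2*543/16 = -543/8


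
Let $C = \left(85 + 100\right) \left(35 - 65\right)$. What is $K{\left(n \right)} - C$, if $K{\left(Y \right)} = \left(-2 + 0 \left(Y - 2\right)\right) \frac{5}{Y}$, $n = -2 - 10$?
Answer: $\frac{33305}{6} \approx 5550.8$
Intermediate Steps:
$n = -12$
$K{\left(Y \right)} = - \frac{10}{Y}$ ($K{\left(Y \right)} = \left(-2 + 0 \left(-2 + Y\right)\right) \frac{5}{Y} = \left(-2 + 0\right) \frac{5}{Y} = - 2 \frac{5}{Y} = - \frac{10}{Y}$)
$C = -5550$ ($C = 185 \left(-30\right) = -5550$)
$K{\left(n \right)} - C = - \frac{10}{-12} - -5550 = \left(-10\right) \left(- \frac{1}{12}\right) + 5550 = \frac{5}{6} + 5550 = \frac{33305}{6}$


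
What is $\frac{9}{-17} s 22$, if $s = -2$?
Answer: $\frac{396}{17} \approx 23.294$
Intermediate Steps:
$\frac{9}{-17} s 22 = \frac{9}{-17} \left(-2\right) 22 = 9 \left(- \frac{1}{17}\right) \left(-2\right) 22 = \left(- \frac{9}{17}\right) \left(-2\right) 22 = \frac{18}{17} \cdot 22 = \frac{396}{17}$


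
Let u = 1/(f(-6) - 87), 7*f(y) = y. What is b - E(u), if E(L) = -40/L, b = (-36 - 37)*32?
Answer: -40952/7 ≈ -5850.3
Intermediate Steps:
b = -2336 (b = -73*32 = -2336)
f(y) = y/7
u = -7/615 (u = 1/((1/7)*(-6) - 87) = 1/(-6/7 - 87) = 1/(-615/7) = -7/615 ≈ -0.011382)
b - E(u) = -2336 - (-40)/(-7/615) = -2336 - (-40)*(-615)/7 = -2336 - 1*24600/7 = -2336 - 24600/7 = -40952/7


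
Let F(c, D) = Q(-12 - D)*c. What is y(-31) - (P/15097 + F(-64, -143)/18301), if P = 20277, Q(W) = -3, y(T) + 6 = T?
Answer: -10596725290/276290197 ≈ -38.354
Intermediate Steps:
y(T) = -6 + T
F(c, D) = -3*c
y(-31) - (P/15097 + F(-64, -143)/18301) = (-6 - 31) - (20277/15097 - 3*(-64)/18301) = -37 - (20277*(1/15097) + 192*(1/18301)) = -37 - (20277/15097 + 192/18301) = -37 - 1*373988001/276290197 = -37 - 373988001/276290197 = -10596725290/276290197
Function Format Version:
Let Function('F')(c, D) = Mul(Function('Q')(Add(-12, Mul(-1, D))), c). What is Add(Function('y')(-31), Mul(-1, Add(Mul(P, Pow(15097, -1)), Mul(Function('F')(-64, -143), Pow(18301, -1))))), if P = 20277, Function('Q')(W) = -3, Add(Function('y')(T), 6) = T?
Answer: Rational(-10596725290, 276290197) ≈ -38.354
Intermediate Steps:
Function('y')(T) = Add(-6, T)
Function('F')(c, D) = Mul(-3, c)
Add(Function('y')(-31), Mul(-1, Add(Mul(P, Pow(15097, -1)), Mul(Function('F')(-64, -143), Pow(18301, -1))))) = Add(Add(-6, -31), Mul(-1, Add(Mul(20277, Pow(15097, -1)), Mul(Mul(-3, -64), Pow(18301, -1))))) = Add(-37, Mul(-1, Add(Mul(20277, Rational(1, 15097)), Mul(192, Rational(1, 18301))))) = Add(-37, Mul(-1, Add(Rational(20277, 15097), Rational(192, 18301)))) = Add(-37, Mul(-1, Rational(373988001, 276290197))) = Add(-37, Rational(-373988001, 276290197)) = Rational(-10596725290, 276290197)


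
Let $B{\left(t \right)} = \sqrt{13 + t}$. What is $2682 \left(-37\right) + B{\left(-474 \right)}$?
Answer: $-99234 + i \sqrt{461} \approx -99234.0 + 21.471 i$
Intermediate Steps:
$2682 \left(-37\right) + B{\left(-474 \right)} = 2682 \left(-37\right) + \sqrt{13 - 474} = -99234 + \sqrt{-461} = -99234 + i \sqrt{461}$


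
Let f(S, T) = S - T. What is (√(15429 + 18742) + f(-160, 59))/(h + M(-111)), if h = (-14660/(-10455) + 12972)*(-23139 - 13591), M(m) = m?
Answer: 457929/996389046421 - 2091*√34171/996389046421 ≈ 7.1658e-8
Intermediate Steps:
h = -996388814320/2091 (h = (-14660*(-1/10455) + 12972)*(-36730) = (2932/2091 + 12972)*(-36730) = (27127384/2091)*(-36730) = -996388814320/2091 ≈ -4.7651e+8)
(√(15429 + 18742) + f(-160, 59))/(h + M(-111)) = (√(15429 + 18742) + (-160 - 1*59))/(-996388814320/2091 - 111) = (√34171 + (-160 - 59))/(-996389046421/2091) = (√34171 - 219)*(-2091/996389046421) = (-219 + √34171)*(-2091/996389046421) = 457929/996389046421 - 2091*√34171/996389046421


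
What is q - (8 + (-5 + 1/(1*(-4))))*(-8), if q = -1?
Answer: 21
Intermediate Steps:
q - (8 + (-5 + 1/(1*(-4))))*(-8) = -1 - (8 + (-5 + 1/(1*(-4))))*(-8) = -1 - (8 + (-5 + 1*(-¼)))*(-8) = -1 - (8 + (-5 - ¼))*(-8) = -1 - (8 - 21/4)*(-8) = -1 - 11*(-8)/4 = -1 - 1*(-22) = -1 + 22 = 21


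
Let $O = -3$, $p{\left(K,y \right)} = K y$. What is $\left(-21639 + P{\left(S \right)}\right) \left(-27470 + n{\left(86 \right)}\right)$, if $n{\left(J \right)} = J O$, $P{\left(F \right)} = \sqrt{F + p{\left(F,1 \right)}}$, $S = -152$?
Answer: $600006192 - 110912 i \sqrt{19} \approx 6.0001 \cdot 10^{8} - 4.8345 \cdot 10^{5} i$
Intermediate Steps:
$P{\left(F \right)} = \sqrt{2} \sqrt{F}$ ($P{\left(F \right)} = \sqrt{F + F 1} = \sqrt{F + F} = \sqrt{2 F} = \sqrt{2} \sqrt{F}$)
$n{\left(J \right)} = - 3 J$ ($n{\left(J \right)} = J \left(-3\right) = - 3 J$)
$\left(-21639 + P{\left(S \right)}\right) \left(-27470 + n{\left(86 \right)}\right) = \left(-21639 + \sqrt{2} \sqrt{-152}\right) \left(-27470 - 258\right) = \left(-21639 + \sqrt{2} \cdot 2 i \sqrt{38}\right) \left(-27470 - 258\right) = \left(-21639 + 4 i \sqrt{19}\right) \left(-27728\right) = 600006192 - 110912 i \sqrt{19}$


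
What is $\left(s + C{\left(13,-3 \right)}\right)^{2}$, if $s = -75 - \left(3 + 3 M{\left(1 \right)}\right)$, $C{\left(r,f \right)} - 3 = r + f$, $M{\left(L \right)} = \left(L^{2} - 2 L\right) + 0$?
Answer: $3844$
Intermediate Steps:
$M{\left(L \right)} = L^{2} - 2 L$
$C{\left(r,f \right)} = 3 + f + r$ ($C{\left(r,f \right)} = 3 + \left(r + f\right) = 3 + \left(f + r\right) = 3 + f + r$)
$s = -75$ ($s = -75 - \left(3 + 3 \cdot 1 \left(-2 + 1\right)\right) = -75 - \left(3 + 3 \cdot 1 \left(-1\right)\right) = -75 - 0 = -75 + \left(3 - 3\right) = -75 + 0 = -75$)
$\left(s + C{\left(13,-3 \right)}\right)^{2} = \left(-75 + \left(3 - 3 + 13\right)\right)^{2} = \left(-75 + 13\right)^{2} = \left(-62\right)^{2} = 3844$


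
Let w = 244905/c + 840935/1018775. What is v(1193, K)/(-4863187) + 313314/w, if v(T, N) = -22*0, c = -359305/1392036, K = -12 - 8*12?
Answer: -4587555511164270/13892679326125573 ≈ -0.33021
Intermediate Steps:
K = -108 (K = -12 - 96 = -108)
c = -359305/1392036 (c = -359305*1/1392036 = -359305/1392036 ≈ -0.25811)
v(T, N) = 0
w = -13892679326125573/14642038055 (w = 244905/(-359305/1392036) + 840935/1018775 = 244905*(-1392036/359305) + 840935*(1/1018775) = -68183315316/71861 + 168187/203755 = -13892679326125573/14642038055 ≈ -9.4882e+5)
v(1193, K)/(-4863187) + 313314/w = 0/(-4863187) + 313314/(-13892679326125573/14642038055) = 0*(-1/4863187) + 313314*(-14642038055/13892679326125573) = 0 - 4587555511164270/13892679326125573 = -4587555511164270/13892679326125573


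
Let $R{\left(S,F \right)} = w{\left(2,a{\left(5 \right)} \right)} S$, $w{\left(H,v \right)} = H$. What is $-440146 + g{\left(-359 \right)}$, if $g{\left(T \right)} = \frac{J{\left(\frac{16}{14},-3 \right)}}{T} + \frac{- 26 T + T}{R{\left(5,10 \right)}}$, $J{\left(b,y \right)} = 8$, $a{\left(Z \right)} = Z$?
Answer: $- \frac{315380439}{718} \approx -4.3925 \cdot 10^{5}$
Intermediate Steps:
$R{\left(S,F \right)} = 2 S$
$g{\left(T \right)} = \frac{8}{T} - \frac{5 T}{2}$ ($g{\left(T \right)} = \frac{8}{T} + \frac{- 26 T + T}{2 \cdot 5} = \frac{8}{T} + \frac{\left(-25\right) T}{10} = \frac{8}{T} + - 25 T \frac{1}{10} = \frac{8}{T} - \frac{5 T}{2}$)
$-440146 + g{\left(-359 \right)} = -440146 + \left(\frac{8}{-359} - - \frac{1795}{2}\right) = -440146 + \left(8 \left(- \frac{1}{359}\right) + \frac{1795}{2}\right) = -440146 + \left(- \frac{8}{359} + \frac{1795}{2}\right) = -440146 + \frac{644389}{718} = - \frac{315380439}{718}$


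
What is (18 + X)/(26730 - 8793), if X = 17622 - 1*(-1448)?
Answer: 19088/17937 ≈ 1.0642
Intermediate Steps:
X = 19070 (X = 17622 + 1448 = 19070)
(18 + X)/(26730 - 8793) = (18 + 19070)/(26730 - 8793) = 19088/17937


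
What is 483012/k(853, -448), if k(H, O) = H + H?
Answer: 241506/853 ≈ 283.13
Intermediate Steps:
k(H, O) = 2*H
483012/k(853, -448) = 483012/((2*853)) = 483012/1706 = 483012*(1/1706) = 241506/853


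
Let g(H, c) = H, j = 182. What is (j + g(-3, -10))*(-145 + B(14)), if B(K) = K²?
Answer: 9129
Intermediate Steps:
(j + g(-3, -10))*(-145 + B(14)) = (182 - 3)*(-145 + 14²) = 179*(-145 + 196) = 179*51 = 9129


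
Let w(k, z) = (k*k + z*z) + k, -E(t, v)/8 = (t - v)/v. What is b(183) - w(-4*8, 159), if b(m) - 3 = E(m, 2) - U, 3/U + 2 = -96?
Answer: -2645409/98 ≈ -26994.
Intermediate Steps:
U = -3/98 (U = 3/(-2 - 96) = 3/(-98) = 3*(-1/98) = -3/98 ≈ -0.030612)
E(t, v) = -8*(t - v)/v
b(m) = 1081/98 - 4*m (b(m) = 3 + ((8 - 8*m/2) - 1*(-3/98)) = 3 + ((8 - 8*m*½) + 3/98) = 3 + ((8 - 4*m) + 3/98) = 3 + (787/98 - 4*m) = 1081/98 - 4*m)
w(k, z) = k + k² + z² (w(k, z) = (k² + z²) + k = k + k² + z²)
b(183) - w(-4*8, 159) = (1081/98 - 4*183) - (-4*8 + (-4*8)² + 159²) = (1081/98 - 732) - (-32 + (-32)² + 25281) = -70655/98 - (-32 + 1024 + 25281) = -70655/98 - 1*26273 = -70655/98 - 26273 = -2645409/98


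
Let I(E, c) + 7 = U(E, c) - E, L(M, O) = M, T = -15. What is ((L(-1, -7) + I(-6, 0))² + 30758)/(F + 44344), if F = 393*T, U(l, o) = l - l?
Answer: 30762/38449 ≈ 0.80007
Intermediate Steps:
U(l, o) = 0
F = -5895 (F = 393*(-15) = -5895)
I(E, c) = -7 - E (I(E, c) = -7 + (0 - E) = -7 - E)
((L(-1, -7) + I(-6, 0))² + 30758)/(F + 44344) = ((-1 + (-7 - 1*(-6)))² + 30758)/(-5895 + 44344) = ((-1 + (-7 + 6))² + 30758)/38449 = ((-1 - 1)² + 30758)*(1/38449) = ((-2)² + 30758)*(1/38449) = (4 + 30758)*(1/38449) = 30762*(1/38449) = 30762/38449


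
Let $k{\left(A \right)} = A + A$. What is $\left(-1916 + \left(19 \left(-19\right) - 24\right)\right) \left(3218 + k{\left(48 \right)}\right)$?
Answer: $-7625514$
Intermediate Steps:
$k{\left(A \right)} = 2 A$
$\left(-1916 + \left(19 \left(-19\right) - 24\right)\right) \left(3218 + k{\left(48 \right)}\right) = \left(-1916 + \left(19 \left(-19\right) - 24\right)\right) \left(3218 + 2 \cdot 48\right) = \left(-1916 - 385\right) \left(3218 + 96\right) = \left(-1916 - 385\right) 3314 = \left(-2301\right) 3314 = -7625514$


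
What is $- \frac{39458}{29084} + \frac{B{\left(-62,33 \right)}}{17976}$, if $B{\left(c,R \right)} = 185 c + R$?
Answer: $- \frac{260482679}{130703496} \approx -1.9929$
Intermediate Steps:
$B{\left(c,R \right)} = R + 185 c$
$- \frac{39458}{29084} + \frac{B{\left(-62,33 \right)}}{17976} = - \frac{39458}{29084} + \frac{33 + 185 \left(-62\right)}{17976} = \left(-39458\right) \frac{1}{29084} + \left(33 - 11470\right) \frac{1}{17976} = - \frac{19729}{14542} - \frac{11437}{17976} = - \frac{260482679}{130703496}$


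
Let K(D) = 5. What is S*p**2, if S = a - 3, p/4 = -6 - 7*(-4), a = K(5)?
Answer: 15488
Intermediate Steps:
a = 5
p = 88 (p = 4*(-6 - 7*(-4)) = 4*(-6 + 28) = 4*22 = 88)
S = 2 (S = 5 - 3 = 2)
S*p**2 = 2*88**2 = 2*7744 = 15488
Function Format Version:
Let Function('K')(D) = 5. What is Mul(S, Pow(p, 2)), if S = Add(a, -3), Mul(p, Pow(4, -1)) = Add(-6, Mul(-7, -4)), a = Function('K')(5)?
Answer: 15488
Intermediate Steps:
a = 5
p = 88 (p = Mul(4, Add(-6, Mul(-7, -4))) = Mul(4, Add(-6, 28)) = Mul(4, 22) = 88)
S = 2 (S = Add(5, -3) = 2)
Mul(S, Pow(p, 2)) = Mul(2, Pow(88, 2)) = Mul(2, 7744) = 15488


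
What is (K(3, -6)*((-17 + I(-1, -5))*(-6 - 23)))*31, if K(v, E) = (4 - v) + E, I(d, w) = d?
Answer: -80910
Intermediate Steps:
K(v, E) = 4 + E - v
(K(3, -6)*((-17 + I(-1, -5))*(-6 - 23)))*31 = ((4 - 6 - 1*3)*((-17 - 1)*(-6 - 23)))*31 = ((4 - 6 - 3)*(-18*(-29)))*31 = -5*522*31 = -2610*31 = -80910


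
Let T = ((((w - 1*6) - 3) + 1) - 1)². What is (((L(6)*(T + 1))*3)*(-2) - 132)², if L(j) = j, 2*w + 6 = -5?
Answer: 59861169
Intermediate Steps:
w = -11/2 (w = -3 + (½)*(-5) = -3 - 5/2 = -11/2 ≈ -5.5000)
T = 841/4 (T = ((((-11/2 - 1*6) - 3) + 1) - 1)² = ((((-11/2 - 6) - 3) + 1) - 1)² = (((-23/2 - 3) + 1) - 1)² = ((-29/2 + 1) - 1)² = (-27/2 - 1)² = (-29/2)² = 841/4 ≈ 210.25)
(((L(6)*(T + 1))*3)*(-2) - 132)² = (((6*(841/4 + 1))*3)*(-2) - 132)² = (((6*(845/4))*3)*(-2) - 132)² = (((2535/2)*3)*(-2) - 132)² = ((7605/2)*(-2) - 132)² = (-7605 - 132)² = (-7737)² = 59861169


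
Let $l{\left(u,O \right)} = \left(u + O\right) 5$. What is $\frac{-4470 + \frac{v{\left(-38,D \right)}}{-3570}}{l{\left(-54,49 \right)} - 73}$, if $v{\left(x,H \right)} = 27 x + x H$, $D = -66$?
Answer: $\frac{2659897}{58310} \approx 45.616$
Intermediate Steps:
$v{\left(x,H \right)} = 27 x + H x$
$l{\left(u,O \right)} = 5 O + 5 u$ ($l{\left(u,O \right)} = \left(O + u\right) 5 = 5 O + 5 u$)
$\frac{-4470 + \frac{v{\left(-38,D \right)}}{-3570}}{l{\left(-54,49 \right)} - 73} = \frac{-4470 + \frac{\left(-38\right) \left(27 - 66\right)}{-3570}}{\left(5 \cdot 49 + 5 \left(-54\right)\right) - 73} = \frac{-4470 + \left(-38\right) \left(-39\right) \left(- \frac{1}{3570}\right)}{\left(245 - 270\right) - 73} = \frac{-4470 + 1482 \left(- \frac{1}{3570}\right)}{-25 - 73} = \frac{-4470 - \frac{247}{595}}{-98} = \left(- \frac{2659897}{595}\right) \left(- \frac{1}{98}\right) = \frac{2659897}{58310}$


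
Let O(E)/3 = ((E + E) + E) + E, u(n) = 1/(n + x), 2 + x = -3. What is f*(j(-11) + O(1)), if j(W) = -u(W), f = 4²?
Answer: 193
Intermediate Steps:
x = -5 (x = -2 - 3 = -5)
u(n) = 1/(-5 + n) (u(n) = 1/(n - 5) = 1/(-5 + n))
f = 16
O(E) = 12*E (O(E) = 3*(((E + E) + E) + E) = 3*((2*E + E) + E) = 3*(3*E + E) = 3*(4*E) = 12*E)
j(W) = -1/(-5 + W)
f*(j(-11) + O(1)) = 16*(-1/(-5 - 11) + 12*1) = 16*(-1/(-16) + 12) = 16*(-1*(-1/16) + 12) = 16*(1/16 + 12) = 16*(193/16) = 193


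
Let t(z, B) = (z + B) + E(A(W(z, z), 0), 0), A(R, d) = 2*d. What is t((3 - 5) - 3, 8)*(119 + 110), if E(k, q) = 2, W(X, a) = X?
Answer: 1145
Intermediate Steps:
t(z, B) = 2 + B + z (t(z, B) = (z + B) + 2 = (B + z) + 2 = 2 + B + z)
t((3 - 5) - 3, 8)*(119 + 110) = (2 + 8 + ((3 - 5) - 3))*(119 + 110) = (2 + 8 + (-2 - 3))*229 = (2 + 8 - 5)*229 = 5*229 = 1145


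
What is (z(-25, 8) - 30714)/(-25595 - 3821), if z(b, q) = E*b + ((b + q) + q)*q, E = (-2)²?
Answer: 15443/14708 ≈ 1.0500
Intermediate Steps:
E = 4
z(b, q) = 4*b + q*(b + 2*q) (z(b, q) = 4*b + ((b + q) + q)*q = 4*b + (b + 2*q)*q = 4*b + q*(b + 2*q))
(z(-25, 8) - 30714)/(-25595 - 3821) = ((2*8² + 4*(-25) - 25*8) - 30714)/(-25595 - 3821) = ((2*64 - 100 - 200) - 30714)/(-29416) = ((128 - 100 - 200) - 30714)*(-1/29416) = (-172 - 30714)*(-1/29416) = -30886*(-1/29416) = 15443/14708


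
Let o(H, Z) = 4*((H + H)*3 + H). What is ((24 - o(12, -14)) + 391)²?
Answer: 6241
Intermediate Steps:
o(H, Z) = 28*H (o(H, Z) = 4*((2*H)*3 + H) = 4*(6*H + H) = 4*(7*H) = 28*H)
((24 - o(12, -14)) + 391)² = ((24 - 28*12) + 391)² = ((24 - 1*336) + 391)² = ((24 - 336) + 391)² = (-312 + 391)² = 79² = 6241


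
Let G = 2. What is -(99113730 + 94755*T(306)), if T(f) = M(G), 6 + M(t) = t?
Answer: -98734710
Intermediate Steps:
M(t) = -6 + t
T(f) = -4 (T(f) = -6 + 2 = -4)
-(99113730 + 94755*T(306)) = -94755/(1/(1046 - 4)) = -94755/(1/1042) = -94755/1/1042 = -94755*1042 = -98734710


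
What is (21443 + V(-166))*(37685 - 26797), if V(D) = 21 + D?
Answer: 231892624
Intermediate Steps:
(21443 + V(-166))*(37685 - 26797) = (21443 + (21 - 166))*(37685 - 26797) = (21443 - 145)*10888 = 21298*10888 = 231892624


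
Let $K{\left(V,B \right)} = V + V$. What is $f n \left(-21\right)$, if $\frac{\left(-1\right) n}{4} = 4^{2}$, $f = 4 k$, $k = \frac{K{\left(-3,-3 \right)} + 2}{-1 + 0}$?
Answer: $21504$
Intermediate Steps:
$K{\left(V,B \right)} = 2 V$
$k = 4$ ($k = \frac{2 \left(-3\right) + 2}{-1 + 0} = \frac{-6 + 2}{-1} = \left(-4\right) \left(-1\right) = 4$)
$f = 16$ ($f = 4 \cdot 4 = 16$)
$n = -64$ ($n = - 4 \cdot 4^{2} = \left(-4\right) 16 = -64$)
$f n \left(-21\right) = 16 \left(-64\right) \left(-21\right) = \left(-1024\right) \left(-21\right) = 21504$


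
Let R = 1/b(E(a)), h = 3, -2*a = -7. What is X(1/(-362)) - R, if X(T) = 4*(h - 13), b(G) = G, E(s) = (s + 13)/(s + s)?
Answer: -1334/33 ≈ -40.424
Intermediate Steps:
a = 7/2 (a = -½*(-7) = 7/2 ≈ 3.5000)
E(s) = (13 + s)/(2*s) (E(s) = (13 + s)/((2*s)) = (13 + s)*(1/(2*s)) = (13 + s)/(2*s))
R = 14/33 (R = 1/((13 + 7/2)/(2*(7/2))) = 1/((½)*(2/7)*(33/2)) = 1/(33/14) = 14/33 ≈ 0.42424)
X(T) = -40 (X(T) = 4*(3 - 13) = 4*(-10) = -40)
X(1/(-362)) - R = -40 - 1*14/33 = -40 - 14/33 = -1334/33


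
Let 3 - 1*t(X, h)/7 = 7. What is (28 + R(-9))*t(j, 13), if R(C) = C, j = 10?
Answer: -532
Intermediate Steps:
t(X, h) = -28 (t(X, h) = 21 - 7*7 = 21 - 49 = -28)
(28 + R(-9))*t(j, 13) = (28 - 9)*(-28) = 19*(-28) = -532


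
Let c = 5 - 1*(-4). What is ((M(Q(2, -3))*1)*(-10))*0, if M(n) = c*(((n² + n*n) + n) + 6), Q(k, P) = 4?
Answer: 0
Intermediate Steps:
c = 9 (c = 5 + 4 = 9)
M(n) = 54 + 9*n + 18*n² (M(n) = 9*(((n² + n*n) + n) + 6) = 9*(((n² + n²) + n) + 6) = 9*((2*n² + n) + 6) = 9*((n + 2*n²) + 6) = 9*(6 + n + 2*n²) = 54 + 9*n + 18*n²)
((M(Q(2, -3))*1)*(-10))*0 = (((54 + 9*4 + 18*4²)*1)*(-10))*0 = (((54 + 36 + 18*16)*1)*(-10))*0 = (((54 + 36 + 288)*1)*(-10))*0 = ((378*1)*(-10))*0 = (378*(-10))*0 = -3780*0 = 0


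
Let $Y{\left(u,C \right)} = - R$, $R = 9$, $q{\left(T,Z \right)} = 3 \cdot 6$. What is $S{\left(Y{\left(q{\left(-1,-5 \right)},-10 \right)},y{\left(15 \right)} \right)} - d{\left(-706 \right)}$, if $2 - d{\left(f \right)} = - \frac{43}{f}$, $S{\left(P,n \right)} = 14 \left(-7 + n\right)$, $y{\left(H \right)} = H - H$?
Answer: $- \frac{70557}{706} \approx -99.939$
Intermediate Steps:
$q{\left(T,Z \right)} = 18$
$Y{\left(u,C \right)} = -9$ ($Y{\left(u,C \right)} = \left(-1\right) 9 = -9$)
$y{\left(H \right)} = 0$
$S{\left(P,n \right)} = -98 + 14 n$
$d{\left(f \right)} = 2 + \frac{43}{f}$ ($d{\left(f \right)} = 2 - - \frac{43}{f} = 2 + \frac{43}{f}$)
$S{\left(Y{\left(q{\left(-1,-5 \right)},-10 \right)},y{\left(15 \right)} \right)} - d{\left(-706 \right)} = \left(-98 + 14 \cdot 0\right) - \left(2 + \frac{43}{-706}\right) = \left(-98 + 0\right) - \left(2 + 43 \left(- \frac{1}{706}\right)\right) = -98 - \left(2 - \frac{43}{706}\right) = -98 - \frac{1369}{706} = - \frac{70557}{706}$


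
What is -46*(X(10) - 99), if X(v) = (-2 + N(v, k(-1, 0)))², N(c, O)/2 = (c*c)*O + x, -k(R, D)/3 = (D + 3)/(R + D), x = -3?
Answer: -147713590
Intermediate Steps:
k(R, D) = -3*(3 + D)/(D + R) (k(R, D) = -3*(D + 3)/(R + D) = -3*(3 + D)/(D + R))
N(c, O) = -6 + 2*O*c² (N(c, O) = 2*((c*c)*O - 3) = 2*(c²*O - 3) = 2*(O*c² - 3) = 2*(-3 + O*c²) = -6 + 2*O*c²)
X(v) = (-8 + 18*v²)² (X(v) = (-2 + (-6 + 2*(3*(-3 - 1*0)/(0 - 1))*v²))² = (-2 + (-6 + 2*(3*(-3 + 0)/(-1))*v²))² = (-2 + (-6 + 2*(3*(-1)*(-3))*v²))² = (-2 + (-6 + 2*9*v²))² = (-2 + (-6 + 18*v²))² = (-8 + 18*v²)²)
-46*(X(10) - 99) = -46*(4*(4 - 9*10²)² - 99) = -46*(4*(4 - 9*100)² - 99) = -46*(4*(4 - 900)² - 99) = -46*(4*(-896)² - 99) = -46*(4*802816 - 99) = -46*(3211264 - 99) = -46*3211165 = -147713590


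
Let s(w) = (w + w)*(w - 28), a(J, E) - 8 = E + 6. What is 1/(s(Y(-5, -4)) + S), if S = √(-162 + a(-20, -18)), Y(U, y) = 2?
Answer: -52/5491 - I*√166/10982 ≈ -0.00947 - 0.0011732*I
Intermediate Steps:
a(J, E) = 14 + E (a(J, E) = 8 + (E + 6) = 8 + (6 + E) = 14 + E)
s(w) = 2*w*(-28 + w) (s(w) = (2*w)*(-28 + w) = 2*w*(-28 + w))
S = I*√166 (S = √(-162 + (14 - 18)) = √(-162 - 4) = √(-166) = I*√166 ≈ 12.884*I)
1/(s(Y(-5, -4)) + S) = 1/(2*2*(-28 + 2) + I*√166) = 1/(2*2*(-26) + I*√166) = 1/(-104 + I*√166)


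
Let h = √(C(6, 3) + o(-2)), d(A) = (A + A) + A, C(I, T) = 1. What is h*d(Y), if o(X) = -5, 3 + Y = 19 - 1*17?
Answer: -6*I ≈ -6.0*I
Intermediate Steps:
Y = -1 (Y = -3 + (19 - 1*17) = -3 + (19 - 17) = -3 + 2 = -1)
d(A) = 3*A (d(A) = 2*A + A = 3*A)
h = 2*I (h = √(1 - 5) = √(-4) = 2*I ≈ 2.0*I)
h*d(Y) = (2*I)*(3*(-1)) = (2*I)*(-3) = -6*I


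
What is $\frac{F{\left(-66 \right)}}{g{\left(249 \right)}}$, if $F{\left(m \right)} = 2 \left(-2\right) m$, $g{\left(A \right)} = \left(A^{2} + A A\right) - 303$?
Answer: $\frac{88}{41233} \approx 0.0021342$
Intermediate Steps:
$g{\left(A \right)} = -303 + 2 A^{2}$ ($g{\left(A \right)} = \left(A^{2} + A^{2}\right) - 303 = 2 A^{2} - 303 = -303 + 2 A^{2}$)
$F{\left(m \right)} = - 4 m$
$\frac{F{\left(-66 \right)}}{g{\left(249 \right)}} = \frac{\left(-4\right) \left(-66\right)}{-303 + 2 \cdot 249^{2}} = \frac{264}{-303 + 2 \cdot 62001} = \frac{264}{-303 + 124002} = \frac{264}{123699} = 264 \cdot \frac{1}{123699} = \frac{88}{41233}$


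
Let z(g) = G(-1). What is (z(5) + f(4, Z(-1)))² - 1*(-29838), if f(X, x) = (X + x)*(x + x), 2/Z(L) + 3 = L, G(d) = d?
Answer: 119433/4 ≈ 29858.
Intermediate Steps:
z(g) = -1
Z(L) = 2/(-3 + L)
f(X, x) = 2*x*(X + x) (f(X, x) = (X + x)*(2*x) = 2*x*(X + x))
(z(5) + f(4, Z(-1)))² - 1*(-29838) = (-1 + 2*(2/(-3 - 1))*(4 + 2/(-3 - 1)))² - 1*(-29838) = (-1 + 2*(2/(-4))*(4 + 2/(-4)))² + 29838 = (-1 + 2*(2*(-¼))*(4 + 2*(-¼)))² + 29838 = (-1 + 2*(-½)*(4 - ½))² + 29838 = (-1 + 2*(-½)*(7/2))² + 29838 = (-1 - 7/2)² + 29838 = (-9/2)² + 29838 = 81/4 + 29838 = 119433/4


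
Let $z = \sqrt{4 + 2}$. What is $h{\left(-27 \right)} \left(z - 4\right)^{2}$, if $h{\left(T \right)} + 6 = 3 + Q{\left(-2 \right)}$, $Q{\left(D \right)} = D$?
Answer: $-110 + 40 \sqrt{6} \approx -12.02$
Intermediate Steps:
$z = \sqrt{6} \approx 2.4495$
$h{\left(T \right)} = -5$ ($h{\left(T \right)} = -6 + \left(3 - 2\right) = -6 + 1 = -5$)
$h{\left(-27 \right)} \left(z - 4\right)^{2} = - 5 \left(\sqrt{6} - 4\right)^{2} = - 5 \left(-4 + \sqrt{6}\right)^{2}$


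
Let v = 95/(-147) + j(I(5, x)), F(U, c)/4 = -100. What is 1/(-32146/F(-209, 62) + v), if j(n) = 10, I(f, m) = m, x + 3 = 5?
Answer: 29400/2637731 ≈ 0.011146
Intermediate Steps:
x = 2 (x = -3 + 5 = 2)
F(U, c) = -400 (F(U, c) = 4*(-100) = -400)
v = 1375/147 (v = 95/(-147) + 10 = 95*(-1/147) + 10 = -95/147 + 10 = 1375/147 ≈ 9.3537)
1/(-32146/F(-209, 62) + v) = 1/(-32146/(-400) + 1375/147) = 1/(-32146*(-1/400) + 1375/147) = 1/(16073/200 + 1375/147) = 1/(2637731/29400) = 29400/2637731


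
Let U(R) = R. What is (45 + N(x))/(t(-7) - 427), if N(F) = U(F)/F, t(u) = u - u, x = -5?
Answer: -46/427 ≈ -0.10773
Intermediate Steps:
t(u) = 0
N(F) = 1 (N(F) = F/F = 1)
(45 + N(x))/(t(-7) - 427) = (45 + 1)/(0 - 427) = 46/(-427) = 46*(-1/427) = -46/427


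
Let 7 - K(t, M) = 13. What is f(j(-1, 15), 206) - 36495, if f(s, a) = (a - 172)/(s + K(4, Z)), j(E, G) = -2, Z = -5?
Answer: -145997/4 ≈ -36499.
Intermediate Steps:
K(t, M) = -6 (K(t, M) = 7 - 1*13 = 7 - 13 = -6)
f(s, a) = (-172 + a)/(-6 + s) (f(s, a) = (a - 172)/(s - 6) = (-172 + a)/(-6 + s))
f(j(-1, 15), 206) - 36495 = (-172 + 206)/(-6 - 2) - 36495 = 34/(-8) - 36495 = -1/8*34 - 36495 = -17/4 - 36495 = -145997/4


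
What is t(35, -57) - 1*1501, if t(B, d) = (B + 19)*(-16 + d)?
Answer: -5443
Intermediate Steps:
t(B, d) = (-16 + d)*(19 + B) (t(B, d) = (19 + B)*(-16 + d) = (-16 + d)*(19 + B))
t(35, -57) - 1*1501 = (-304 - 16*35 + 19*(-57) + 35*(-57)) - 1*1501 = (-304 - 560 - 1083 - 1995) - 1501 = -3942 - 1501 = -5443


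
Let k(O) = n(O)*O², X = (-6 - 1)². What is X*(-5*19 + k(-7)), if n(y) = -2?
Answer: -9457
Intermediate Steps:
X = 49 (X = (-7)² = 49)
k(O) = -2*O²
X*(-5*19 + k(-7)) = 49*(-5*19 - 2*(-7)²) = 49*(-95 - 2*49) = 49*(-95 - 98) = 49*(-193) = -9457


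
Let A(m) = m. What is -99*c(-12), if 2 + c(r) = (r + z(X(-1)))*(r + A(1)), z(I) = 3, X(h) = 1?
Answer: -9603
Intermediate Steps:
c(r) = -2 + (1 + r)*(3 + r) (c(r) = -2 + (r + 3)*(r + 1) = -2 + (3 + r)*(1 + r) = -2 + (1 + r)*(3 + r))
-99*c(-12) = -99*(1 + (-12)**2 + 4*(-12)) = -99*(1 + 144 - 48) = -99*97 = -9603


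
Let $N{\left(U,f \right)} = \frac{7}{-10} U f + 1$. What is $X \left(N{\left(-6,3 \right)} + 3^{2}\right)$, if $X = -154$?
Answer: $- \frac{17402}{5} \approx -3480.4$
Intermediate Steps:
$N{\left(U,f \right)} = 1 - \frac{7 U f}{10}$ ($N{\left(U,f \right)} = 7 \left(- \frac{1}{10}\right) U f + 1 = - \frac{7 U}{10} f + 1 = - \frac{7 U f}{10} + 1 = 1 - \frac{7 U f}{10}$)
$X \left(N{\left(-6,3 \right)} + 3^{2}\right) = - 154 \left(\left(1 - \left(- \frac{21}{5}\right) 3\right) + 3^{2}\right) = - 154 \left(\left(1 + \frac{63}{5}\right) + 9\right) = - 154 \left(\frac{68}{5} + 9\right) = \left(-154\right) \frac{113}{5} = - \frac{17402}{5}$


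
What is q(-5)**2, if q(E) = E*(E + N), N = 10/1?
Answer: 625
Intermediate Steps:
N = 10 (N = 10*1 = 10)
q(E) = E*(10 + E) (q(E) = E*(E + 10) = E*(10 + E))
q(-5)**2 = (-5*(10 - 5))**2 = (-5*5)**2 = (-25)**2 = 625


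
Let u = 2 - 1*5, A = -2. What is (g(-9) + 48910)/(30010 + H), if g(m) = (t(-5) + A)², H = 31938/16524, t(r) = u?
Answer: 134766990/82652863 ≈ 1.6305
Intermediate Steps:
u = -3 (u = 2 - 5 = -3)
t(r) = -3
H = 5323/2754 (H = 31938*(1/16524) = 5323/2754 ≈ 1.9328)
g(m) = 25 (g(m) = (-3 - 2)² = (-5)² = 25)
(g(-9) + 48910)/(30010 + H) = (25 + 48910)/(30010 + 5323/2754) = 48935/(82652863/2754) = 48935*(2754/82652863) = 134766990/82652863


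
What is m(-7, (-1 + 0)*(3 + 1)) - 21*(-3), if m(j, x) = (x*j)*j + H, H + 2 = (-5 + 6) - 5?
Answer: -139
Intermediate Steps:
H = -6 (H = -2 + ((-5 + 6) - 5) = -2 + (1 - 5) = -2 - 4 = -6)
m(j, x) = -6 + x*j² (m(j, x) = (x*j)*j - 6 = (j*x)*j - 6 = x*j² - 6 = -6 + x*j²)
m(-7, (-1 + 0)*(3 + 1)) - 21*(-3) = (-6 + ((-1 + 0)*(3 + 1))*(-7)²) - 21*(-3) = (-6 - 1*4*49) + 63 = (-6 - 4*49) + 63 = (-6 - 196) + 63 = -202 + 63 = -139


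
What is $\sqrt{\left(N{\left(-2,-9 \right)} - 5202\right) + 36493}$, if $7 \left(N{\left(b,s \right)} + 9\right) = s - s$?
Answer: $\sqrt{31282} \approx 176.87$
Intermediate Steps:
$N{\left(b,s \right)} = -9$ ($N{\left(b,s \right)} = -9 + \frac{s - s}{7} = -9 + \frac{1}{7} \cdot 0 = -9 + 0 = -9$)
$\sqrt{\left(N{\left(-2,-9 \right)} - 5202\right) + 36493} = \sqrt{\left(-9 - 5202\right) + 36493} = \sqrt{-5211 + 36493} = \sqrt{31282}$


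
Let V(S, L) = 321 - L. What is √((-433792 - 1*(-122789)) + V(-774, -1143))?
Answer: I*√309539 ≈ 556.36*I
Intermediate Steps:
√((-433792 - 1*(-122789)) + V(-774, -1143)) = √((-433792 - 1*(-122789)) + (321 - 1*(-1143))) = √((-433792 + 122789) + (321 + 1143)) = √(-311003 + 1464) = √(-309539) = I*√309539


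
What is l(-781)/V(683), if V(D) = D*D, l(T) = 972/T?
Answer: -972/364327909 ≈ -2.6679e-6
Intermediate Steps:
V(D) = D²
l(-781)/V(683) = (972/(-781))/(683²) = (972*(-1/781))/466489 = -972/781*1/466489 = -972/364327909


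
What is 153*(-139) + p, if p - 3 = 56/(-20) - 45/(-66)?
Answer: -2339273/110 ≈ -21266.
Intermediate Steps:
p = 97/110 (p = 3 + (56/(-20) - 45/(-66)) = 3 + (56*(-1/20) - 45*(-1/66)) = 3 + (-14/5 + 15/22) = 3 - 233/110 = 97/110 ≈ 0.88182)
153*(-139) + p = 153*(-139) + 97/110 = -21267 + 97/110 = -2339273/110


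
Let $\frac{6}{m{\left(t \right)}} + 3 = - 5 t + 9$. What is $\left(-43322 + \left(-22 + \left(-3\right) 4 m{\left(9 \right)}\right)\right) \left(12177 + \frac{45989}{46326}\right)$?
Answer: $- \frac{52978920446428}{100373} \approx -5.2782 \cdot 10^{8}$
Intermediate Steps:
$m{\left(t \right)} = \frac{6}{6 - 5 t}$ ($m{\left(t \right)} = \frac{6}{-3 - \left(-9 + 5 t\right)} = \frac{6}{6 - 5 t}$)
$\left(-43322 + \left(-22 + \left(-3\right) 4 m{\left(9 \right)}\right)\right) \left(12177 + \frac{45989}{46326}\right) = \left(-43322 - \left(22 - \left(-3\right) 4 \left(- \frac{6}{-6 + 5 \cdot 9}\right)\right)\right) \left(12177 + \frac{45989}{46326}\right) = \left(-43322 - \left(22 + 12 \left(- \frac{6}{-6 + 45}\right)\right)\right) \left(12177 + 45989 \cdot \frac{1}{46326}\right) = \left(-43322 - \left(22 + 12 \left(- \frac{6}{39}\right)\right)\right) \left(12177 + \frac{45989}{46326}\right) = \left(-43322 - \left(22 + 12 \left(\left(-6\right) \frac{1}{39}\right)\right)\right) \frac{564157691}{46326} = \left(-43322 - \frac{262}{13}\right) \frac{564157691}{46326} = \left(- \frac{563448}{13}\right) \frac{564157691}{46326} = - \frac{52978920446428}{100373}$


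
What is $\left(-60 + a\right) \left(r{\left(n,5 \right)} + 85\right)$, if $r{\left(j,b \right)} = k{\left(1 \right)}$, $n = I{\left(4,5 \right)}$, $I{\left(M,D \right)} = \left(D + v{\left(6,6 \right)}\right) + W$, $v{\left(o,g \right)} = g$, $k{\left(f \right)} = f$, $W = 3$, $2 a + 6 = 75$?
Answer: $-2193$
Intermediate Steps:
$a = \frac{69}{2}$ ($a = -3 + \frac{1}{2} \cdot 75 = -3 + \frac{75}{2} = \frac{69}{2} \approx 34.5$)
$I{\left(M,D \right)} = 9 + D$ ($I{\left(M,D \right)} = \left(D + 6\right) + 3 = \left(6 + D\right) + 3 = 9 + D$)
$n = 14$ ($n = 9 + 5 = 14$)
$r{\left(j,b \right)} = 1$
$\left(-60 + a\right) \left(r{\left(n,5 \right)} + 85\right) = \left(-60 + \frac{69}{2}\right) \left(1 + 85\right) = \left(- \frac{51}{2}\right) 86 = -2193$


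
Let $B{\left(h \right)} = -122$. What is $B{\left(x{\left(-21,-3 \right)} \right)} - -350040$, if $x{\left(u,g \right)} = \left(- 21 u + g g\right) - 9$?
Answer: $349918$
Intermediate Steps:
$x{\left(u,g \right)} = -9 + g^{2} - 21 u$ ($x{\left(u,g \right)} = \left(- 21 u + g^{2}\right) - 9 = \left(g^{2} - 21 u\right) - 9 = -9 + g^{2} - 21 u$)
$B{\left(x{\left(-21,-3 \right)} \right)} - -350040 = -122 - -350040 = -122 + 350040 = 349918$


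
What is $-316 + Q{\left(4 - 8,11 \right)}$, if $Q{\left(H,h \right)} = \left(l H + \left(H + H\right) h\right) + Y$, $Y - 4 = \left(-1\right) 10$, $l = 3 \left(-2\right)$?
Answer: $-386$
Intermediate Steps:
$l = -6$
$Y = -6$ ($Y = 4 - 10 = -6$)
$Q{\left(H,h \right)} = -6 - 6 H + 2 H h$ ($Q{\left(H,h \right)} = \left(- 6 H + \left(H + H\right) h\right) - 6 = \left(- 6 H + 2 H h\right) - 6 = -6 - 6 H + 2 H h$)
$-316 + Q{\left(4 - 8,11 \right)} = -316 - \left(6 + 6 \left(4 - 8\right) - 2 \left(4 - 8\right) 11\right) = -316 - \left(-18 + 88\right) = -316 - 70 = -386$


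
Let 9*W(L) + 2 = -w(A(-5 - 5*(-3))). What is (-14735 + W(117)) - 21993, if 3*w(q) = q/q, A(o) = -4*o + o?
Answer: -991663/27 ≈ -36728.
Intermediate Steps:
A(o) = -3*o
w(q) = 1/3 (w(q) = (q/q)/3 = (1/3)*1 = 1/3)
W(L) = -7/27 (W(L) = -2/9 + (-1*1/3)/9 = -2/9 + (1/9)*(-1/3) = -2/9 - 1/27 = -7/27)
(-14735 + W(117)) - 21993 = (-14735 - 7/27) - 21993 = -397852/27 - 21993 = -991663/27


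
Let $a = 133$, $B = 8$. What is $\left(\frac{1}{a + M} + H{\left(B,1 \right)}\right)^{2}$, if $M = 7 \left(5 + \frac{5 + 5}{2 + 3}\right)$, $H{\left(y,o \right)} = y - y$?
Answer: $\frac{1}{33124} \approx 3.019 \cdot 10^{-5}$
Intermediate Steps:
$H{\left(y,o \right)} = 0$
$M = 49$ ($M = 7 \left(5 + \frac{10}{5}\right) = 7 \left(5 + 10 \cdot \frac{1}{5}\right) = 7 \left(5 + 2\right) = 7 \cdot 7 = 49$)
$\left(\frac{1}{a + M} + H{\left(B,1 \right)}\right)^{2} = \left(\frac{1}{133 + 49} + 0\right)^{2} = \left(\frac{1}{182} + 0\right)^{2} = \left(\frac{1}{182}\right)^{2} = \frac{1}{33124}$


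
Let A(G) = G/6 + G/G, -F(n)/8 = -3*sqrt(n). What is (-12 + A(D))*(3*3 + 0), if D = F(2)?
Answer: -99 + 36*sqrt(2) ≈ -48.088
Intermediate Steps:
F(n) = 24*sqrt(n) (F(n) = -(-24)*sqrt(n) = 24*sqrt(n))
D = 24*sqrt(2) ≈ 33.941
A(G) = 1 + G/6 (A(G) = G*(1/6) + 1 = G/6 + 1 = 1 + G/6)
(-12 + A(D))*(3*3 + 0) = (-12 + (1 + (24*sqrt(2))/6))*(3*3 + 0) = (-12 + (1 + 4*sqrt(2)))*(9 + 0) = (-11 + 4*sqrt(2))*9 = -99 + 36*sqrt(2)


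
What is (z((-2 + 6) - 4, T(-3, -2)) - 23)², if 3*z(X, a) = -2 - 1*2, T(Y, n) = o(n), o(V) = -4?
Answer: 5329/9 ≈ 592.11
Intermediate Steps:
T(Y, n) = -4
z(X, a) = -4/3 (z(X, a) = (-2 - 1*2)/3 = (-2 - 2)/3 = (⅓)*(-4) = -4/3)
(z((-2 + 6) - 4, T(-3, -2)) - 23)² = (-4/3 - 23)² = (-73/3)² = 5329/9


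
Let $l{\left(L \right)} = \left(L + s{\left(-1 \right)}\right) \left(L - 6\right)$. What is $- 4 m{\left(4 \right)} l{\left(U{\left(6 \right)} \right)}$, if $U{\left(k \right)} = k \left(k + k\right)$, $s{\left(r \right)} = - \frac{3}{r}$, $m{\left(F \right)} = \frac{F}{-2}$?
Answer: $39600$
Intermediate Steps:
$m{\left(F \right)} = - \frac{F}{2}$ ($m{\left(F \right)} = F \left(- \frac{1}{2}\right) = - \frac{F}{2}$)
$U{\left(k \right)} = 2 k^{2}$ ($U{\left(k \right)} = k 2 k = 2 k^{2}$)
$l{\left(L \right)} = \left(-6 + L\right) \left(3 + L\right)$ ($l{\left(L \right)} = \left(L - \frac{3}{-1}\right) \left(L - 6\right) = \left(L - -3\right) \left(-6 + L\right) = \left(L + 3\right) \left(-6 + L\right) = \left(3 + L\right) \left(-6 + L\right) = \left(-6 + L\right) \left(3 + L\right)$)
$- 4 m{\left(4 \right)} l{\left(U{\left(6 \right)} \right)} = - 4 \left(\left(- \frac{1}{2}\right) 4\right) \left(-18 + \left(2 \cdot 6^{2}\right)^{2} - 3 \cdot 2 \cdot 6^{2}\right) = \left(-4\right) \left(-2\right) \left(-18 + \left(2 \cdot 36\right)^{2} - 3 \cdot 2 \cdot 36\right) = 8 \left(-18 + 72^{2} - 216\right) = 8 \left(-18 + 5184 - 216\right) = 8 \cdot 4950 = 39600$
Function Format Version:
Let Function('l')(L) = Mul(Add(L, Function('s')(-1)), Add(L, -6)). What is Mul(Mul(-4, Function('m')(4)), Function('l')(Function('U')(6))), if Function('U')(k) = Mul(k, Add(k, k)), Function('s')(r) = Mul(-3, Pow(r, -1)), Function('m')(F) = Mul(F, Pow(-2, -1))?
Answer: 39600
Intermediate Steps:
Function('m')(F) = Mul(Rational(-1, 2), F) (Function('m')(F) = Mul(F, Rational(-1, 2)) = Mul(Rational(-1, 2), F))
Function('U')(k) = Mul(2, Pow(k, 2)) (Function('U')(k) = Mul(k, Mul(2, k)) = Mul(2, Pow(k, 2)))
Function('l')(L) = Mul(Add(-6, L), Add(3, L)) (Function('l')(L) = Mul(Add(L, Mul(-3, Pow(-1, -1))), Add(L, -6)) = Mul(Add(L, Mul(-3, -1)), Add(-6, L)) = Mul(Add(L, 3), Add(-6, L)) = Mul(Add(3, L), Add(-6, L)) = Mul(Add(-6, L), Add(3, L)))
Mul(Mul(-4, Function('m')(4)), Function('l')(Function('U')(6))) = Mul(Mul(-4, Mul(Rational(-1, 2), 4)), Add(-18, Pow(Mul(2, Pow(6, 2)), 2), Mul(-3, Mul(2, Pow(6, 2))))) = Mul(Mul(-4, -2), Add(-18, Pow(Mul(2, 36), 2), Mul(-3, Mul(2, 36)))) = Mul(8, Add(-18, Pow(72, 2), Mul(-3, 72))) = Mul(8, Add(-18, 5184, -216)) = Mul(8, 4950) = 39600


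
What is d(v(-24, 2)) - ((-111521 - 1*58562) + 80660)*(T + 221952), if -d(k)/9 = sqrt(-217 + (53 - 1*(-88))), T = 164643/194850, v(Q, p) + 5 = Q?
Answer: 1289107417178863/64950 - 18*I*sqrt(19) ≈ 1.9848e+10 - 78.46*I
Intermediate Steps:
v(Q, p) = -5 + Q
T = 54881/64950 (T = 164643*(1/194850) = 54881/64950 ≈ 0.84497)
d(k) = -18*I*sqrt(19) (d(k) = -9*sqrt(-217 + (53 - 1*(-88))) = -9*sqrt(-217 + (53 + 88)) = -9*sqrt(-217 + 141) = -18*I*sqrt(19))
d(v(-24, 2)) - ((-111521 - 1*58562) + 80660)*(T + 221952) = -18*I*sqrt(19) - ((-111521 - 1*58562) + 80660)*(54881/64950 + 221952) = -18*I*sqrt(19) - ((-111521 - 58562) + 80660)*14415837281/64950 = -18*I*sqrt(19) - (-170083 + 80660)*14415837281/64950 = -18*I*sqrt(19) - (-89423)*14415837281/64950 = -18*I*sqrt(19) - 1*(-1289107417178863/64950) = -18*I*sqrt(19) + 1289107417178863/64950 = 1289107417178863/64950 - 18*I*sqrt(19)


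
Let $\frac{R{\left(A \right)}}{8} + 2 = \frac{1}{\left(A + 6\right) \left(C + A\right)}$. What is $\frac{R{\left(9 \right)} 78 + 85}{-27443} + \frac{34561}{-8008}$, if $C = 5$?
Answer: $- \frac{361218467}{84524440} \approx -4.2735$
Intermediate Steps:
$R{\left(A \right)} = -16 + \frac{8}{\left(5 + A\right) \left(6 + A\right)}$ ($R{\left(A \right)} = -16 + \frac{8}{\left(A + 6\right) \left(5 + A\right)} = -16 + \frac{8}{\left(6 + A\right) \left(5 + A\right)} = -16 + \frac{8}{\left(5 + A\right) \left(6 + A\right)}$)
$\frac{R{\left(9 \right)} 78 + 85}{-27443} + \frac{34561}{-8008} = \frac{\frac{8 \left(-59 - 198 - 2 \cdot 9^{2}\right)}{30 + 9^{2} + 11 \cdot 9} \cdot 78 + 85}{-27443} + \frac{34561}{-8008} = \left(\frac{8 \left(-59 - 198 - 162\right)}{30 + 81 + 99} \cdot 78 + 85\right) \left(- \frac{1}{27443}\right) + 34561 \left(- \frac{1}{8008}\right) = \left(\frac{8 \left(-59 - 198 - 162\right)}{210} \cdot 78 + 85\right) \left(- \frac{1}{27443}\right) - \frac{34561}{8008} = \left(8 \cdot \frac{1}{210} \left(-419\right) 78 + 85\right) \left(- \frac{1}{27443}\right) - \frac{34561}{8008} = \left(\left(- \frac{1676}{105}\right) 78 + 85\right) \left(- \frac{1}{27443}\right) - \frac{34561}{8008} = \left(- \frac{43576}{35} + 85\right) \left(- \frac{1}{27443}\right) - \frac{34561}{8008} = \left(- \frac{40601}{35}\right) \left(- \frac{1}{27443}\right) - \frac{34561}{8008} = \frac{40601}{960505} - \frac{34561}{8008} = - \frac{361218467}{84524440}$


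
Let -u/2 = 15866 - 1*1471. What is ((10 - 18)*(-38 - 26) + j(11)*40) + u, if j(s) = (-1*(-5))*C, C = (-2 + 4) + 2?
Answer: -27478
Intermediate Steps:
C = 4 (C = 2 + 2 = 4)
j(s) = 20 (j(s) = -1*(-5)*4 = 5*4 = 20)
u = -28790 (u = -2*(15866 - 1*1471) = -2*(15866 - 1471) = -2*14395 = -28790)
((10 - 18)*(-38 - 26) + j(11)*40) + u = ((10 - 18)*(-38 - 26) + 20*40) - 28790 = (-8*(-64) + 800) - 28790 = (512 + 800) - 28790 = 1312 - 28790 = -27478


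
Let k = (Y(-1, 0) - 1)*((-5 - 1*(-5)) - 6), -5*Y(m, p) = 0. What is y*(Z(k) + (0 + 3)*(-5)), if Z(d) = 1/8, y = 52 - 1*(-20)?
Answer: -1071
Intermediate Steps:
Y(m, p) = 0 (Y(m, p) = -⅕*0 = 0)
y = 72 (y = 52 + 20 = 72)
k = 6 (k = (0 - 1)*((-5 - 1*(-5)) - 6) = -((-5 + 5) - 6) = -(0 - 6) = -1*(-6) = 6)
Z(d) = ⅛
y*(Z(k) + (0 + 3)*(-5)) = 72*(⅛ + (0 + 3)*(-5)) = 72*(⅛ + 3*(-5)) = 72*(⅛ - 15) = 72*(-119/8) = -1071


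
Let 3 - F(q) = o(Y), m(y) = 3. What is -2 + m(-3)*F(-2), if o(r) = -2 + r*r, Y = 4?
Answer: -35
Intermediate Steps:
o(r) = -2 + r²
F(q) = -11 (F(q) = 3 - (-2 + 4²) = 3 - (-2 + 16) = 3 - 1*14 = 3 - 14 = -11)
-2 + m(-3)*F(-2) = -2 + 3*(-11) = -2 - 33 = -35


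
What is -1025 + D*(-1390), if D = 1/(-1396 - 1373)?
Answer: -2836835/2769 ≈ -1024.5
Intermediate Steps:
D = -1/2769 (D = 1/(-2769) = -1/2769 ≈ -0.00036114)
-1025 + D*(-1390) = -1025 - 1/2769*(-1390) = -1025 + 1390/2769 = -2836835/2769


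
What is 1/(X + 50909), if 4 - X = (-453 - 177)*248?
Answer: 1/207153 ≈ 4.8274e-6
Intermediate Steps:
X = 156244 (X = 4 - (-453 - 177)*248 = 4 - (-630)*248 = 4 - 1*(-156240) = 4 + 156240 = 156244)
1/(X + 50909) = 1/(156244 + 50909) = 1/207153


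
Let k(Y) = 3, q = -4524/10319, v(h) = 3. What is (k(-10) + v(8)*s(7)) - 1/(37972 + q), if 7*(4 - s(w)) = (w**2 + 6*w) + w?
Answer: -10579381007/391828544 ≈ -27.000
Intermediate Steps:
q = -4524/10319 (q = -4524*1/10319 = -4524/10319 ≈ -0.43841)
s(w) = 4 - w - w**2/7 (s(w) = 4 - ((w**2 + 6*w) + w)/7 = 4 - (w**2 + 7*w)/7 = 4 + (-w - w**2/7) = 4 - w - w**2/7)
(k(-10) + v(8)*s(7)) - 1/(37972 + q) = (3 + 3*(4 - 1*7 - 1/7*7**2)) - 1/(37972 - 4524/10319) = (3 + 3*(4 - 7 - 1/7*49)) - 1/391828544/10319 = (3 + 3*(4 - 7 - 7)) - 1*10319/391828544 = (3 + 3*(-10)) - 10319/391828544 = (3 - 30) - 10319/391828544 = -27 - 10319/391828544 = -10579381007/391828544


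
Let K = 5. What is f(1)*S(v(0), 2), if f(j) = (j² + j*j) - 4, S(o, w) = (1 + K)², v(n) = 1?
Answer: -72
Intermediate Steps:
S(o, w) = 36 (S(o, w) = (1 + 5)² = 6² = 36)
f(j) = -4 + 2*j² (f(j) = (j² + j²) - 4 = 2*j² - 4 = -4 + 2*j²)
f(1)*S(v(0), 2) = (-4 + 2*1²)*36 = (-4 + 2*1)*36 = (-4 + 2)*36 = -2*36 = -72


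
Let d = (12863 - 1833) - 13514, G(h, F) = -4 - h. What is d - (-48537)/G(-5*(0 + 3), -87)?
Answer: 21213/11 ≈ 1928.5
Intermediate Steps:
d = -2484 (d = 11030 - 13514 = -2484)
d - (-48537)/G(-5*(0 + 3), -87) = -2484 - (-48537)/(-4 - (-5)*(0 + 3)) = -2484 - (-48537)/(-4 - (-5)*3) = -2484 - (-48537)/(-4 - 1*(-15)) = -2484 - (-48537)/(-4 + 15) = -2484 - (-48537)/11 = -2484 - 1*(-48537/11) = -2484 + 48537/11 = 21213/11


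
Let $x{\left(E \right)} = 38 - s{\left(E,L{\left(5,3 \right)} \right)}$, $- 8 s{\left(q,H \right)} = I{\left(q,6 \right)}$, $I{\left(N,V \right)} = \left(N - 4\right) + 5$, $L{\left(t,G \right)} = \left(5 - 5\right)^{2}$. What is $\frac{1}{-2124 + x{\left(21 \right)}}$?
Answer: $- \frac{4}{8333} \approx -0.00048002$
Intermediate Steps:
$L{\left(t,G \right)} = 0$ ($L{\left(t,G \right)} = 0^{2} = 0$)
$I{\left(N,V \right)} = 1 + N$ ($I{\left(N,V \right)} = \left(-4 + N\right) + 5 = 1 + N$)
$s{\left(q,H \right)} = - \frac{1}{8} - \frac{q}{8}$ ($s{\left(q,H \right)} = - \frac{1 + q}{8} = - \frac{1}{8} - \frac{q}{8}$)
$x{\left(E \right)} = \frac{305}{8} + \frac{E}{8}$ ($x{\left(E \right)} = 38 - \left(- \frac{1}{8} - \frac{E}{8}\right) = 38 + \left(\frac{1}{8} + \frac{E}{8}\right) = \frac{305}{8} + \frac{E}{8}$)
$\frac{1}{-2124 + x{\left(21 \right)}} = \frac{1}{-2124 + \left(\frac{305}{8} + \frac{1}{8} \cdot 21\right)} = \frac{1}{-2124 + \left(\frac{305}{8} + \frac{21}{8}\right)} = \frac{1}{-2124 + \frac{163}{4}} = \frac{1}{- \frac{8333}{4}} = - \frac{4}{8333}$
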